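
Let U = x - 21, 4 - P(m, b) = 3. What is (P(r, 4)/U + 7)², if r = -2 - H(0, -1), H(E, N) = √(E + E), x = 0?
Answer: 21316/441 ≈ 48.336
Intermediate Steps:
H(E, N) = √2*√E (H(E, N) = √(2*E) = √2*√E)
r = -2 (r = -2 - √2*√0 = -2 - √2*0 = -2 - 1*0 = -2 + 0 = -2)
P(m, b) = 1 (P(m, b) = 4 - 1*3 = 4 - 3 = 1)
U = -21 (U = 0 - 21 = -21)
(P(r, 4)/U + 7)² = (1/(-21) + 7)² = (1*(-1/21) + 7)² = (-1/21 + 7)² = (146/21)² = 21316/441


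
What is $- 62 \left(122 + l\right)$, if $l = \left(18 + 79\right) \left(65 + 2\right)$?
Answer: $-410502$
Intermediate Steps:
$l = 6499$ ($l = 97 \cdot 67 = 6499$)
$- 62 \left(122 + l\right) = - 62 \left(122 + 6499\right) = \left(-62\right) 6621 = -410502$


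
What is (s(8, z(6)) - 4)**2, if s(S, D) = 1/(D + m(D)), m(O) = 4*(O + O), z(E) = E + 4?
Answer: 128881/8100 ≈ 15.911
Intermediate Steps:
z(E) = 4 + E
m(O) = 8*O (m(O) = 4*(2*O) = 8*O)
s(S, D) = 1/(9*D) (s(S, D) = 1/(D + 8*D) = 1/(9*D))
(s(8, z(6)) - 4)**2 = (1/(9*(4 + 6)) - 4)**2 = ((1/9)/10 - 4)**2 = ((1/9)*(1/10) - 4)**2 = (1/90 - 4)**2 = (-359/90)**2 = 128881/8100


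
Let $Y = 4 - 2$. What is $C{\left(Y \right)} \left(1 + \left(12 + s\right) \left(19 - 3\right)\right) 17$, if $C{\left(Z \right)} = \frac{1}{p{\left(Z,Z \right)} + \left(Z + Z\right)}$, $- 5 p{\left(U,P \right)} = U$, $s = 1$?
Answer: $\frac{17765}{18} \approx 986.94$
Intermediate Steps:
$p{\left(U,P \right)} = - \frac{U}{5}$
$Y = 2$ ($Y = 4 - 2 = 2$)
$C{\left(Z \right)} = \frac{5}{9 Z}$ ($C{\left(Z \right)} = \frac{1}{- \frac{Z}{5} + \left(Z + Z\right)} = \frac{1}{- \frac{Z}{5} + 2 Z} = \frac{1}{\frac{9}{5} Z} = \frac{5}{9 Z}$)
$C{\left(Y \right)} \left(1 + \left(12 + s\right) \left(19 - 3\right)\right) 17 = \frac{5}{9 \cdot 2} \left(1 + \left(12 + 1\right) \left(19 - 3\right)\right) 17 = \frac{5}{9} \cdot \frac{1}{2} \left(1 + 13 \cdot 16\right) 17 = \frac{5 \left(1 + 208\right) 17}{18} = \frac{5 \cdot 209 \cdot 17}{18} = \frac{5}{18} \cdot 3553 = \frac{17765}{18}$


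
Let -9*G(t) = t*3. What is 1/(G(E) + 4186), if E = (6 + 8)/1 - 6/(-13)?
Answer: 39/163066 ≈ 0.00023917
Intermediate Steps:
E = 188/13 (E = 14*1 - 6*(-1/13) = 14 + 6/13 = 188/13 ≈ 14.462)
G(t) = -t/3 (G(t) = -t*3/9 = -t/3)
1/(G(E) + 4186) = 1/(-⅓*188/13 + 4186) = 1/(-188/39 + 4186) = 1/(163066/39) = 39/163066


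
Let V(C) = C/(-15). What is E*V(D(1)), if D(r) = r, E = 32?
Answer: -32/15 ≈ -2.1333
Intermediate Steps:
V(C) = -C/15 (V(C) = C*(-1/15) = -C/15)
E*V(D(1)) = 32*(-1/15*1) = 32*(-1/15) = -32/15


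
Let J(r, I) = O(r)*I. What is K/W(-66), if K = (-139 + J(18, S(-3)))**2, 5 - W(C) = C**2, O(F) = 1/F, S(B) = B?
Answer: -697225/156636 ≈ -4.4512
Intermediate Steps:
J(r, I) = I/r
W(C) = 5 - C**2
K = 697225/36 (K = (-139 - 3/18)**2 = (-139 - 3*1/18)**2 = (-139 - 1/6)**2 = (-835/6)**2 = 697225/36 ≈ 19367.)
K/W(-66) = 697225/(36*(5 - 1*(-66)**2)) = 697225/(36*(5 - 1*4356)) = 697225/(36*(5 - 4356)) = (697225/36)/(-4351) = (697225/36)*(-1/4351) = -697225/156636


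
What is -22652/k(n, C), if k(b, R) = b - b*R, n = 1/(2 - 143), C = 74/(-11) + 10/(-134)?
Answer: 1176963942/2875 ≈ 4.0938e+5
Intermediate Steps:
C = -5013/737 (C = 74*(-1/11) + 10*(-1/134) = -74/11 - 5/67 = -5013/737 ≈ -6.8019)
n = -1/141 (n = 1/(-141) = -1/141 ≈ -0.0070922)
k(b, R) = b - R*b
-22652/k(n, C) = -22652*(-141/(1 - 1*(-5013/737))) = -22652*(-141/(1 + 5013/737)) = -22652/((-1/141*5750/737)) = -22652/(-5750/103917) = -22652*(-103917/5750) = 1176963942/2875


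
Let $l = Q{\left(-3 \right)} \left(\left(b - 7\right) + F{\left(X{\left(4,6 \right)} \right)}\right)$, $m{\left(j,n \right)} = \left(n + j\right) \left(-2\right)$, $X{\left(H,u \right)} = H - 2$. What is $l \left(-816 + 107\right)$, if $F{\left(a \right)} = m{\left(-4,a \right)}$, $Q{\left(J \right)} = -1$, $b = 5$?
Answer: $1418$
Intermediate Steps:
$X{\left(H,u \right)} = -2 + H$
$m{\left(j,n \right)} = - 2 j - 2 n$ ($m{\left(j,n \right)} = \left(j + n\right) \left(-2\right) = - 2 j - 2 n$)
$F{\left(a \right)} = 8 - 2 a$ ($F{\left(a \right)} = \left(-2\right) \left(-4\right) - 2 a = 8 - 2 a$)
$l = -2$ ($l = - (\left(5 - 7\right) + \left(8 - 2 \left(-2 + 4\right)\right)) = - (\left(5 - 7\right) + \left(8 - 4\right)) = - (-2 + \left(8 - 4\right)) = - (-2 + 4) = \left(-1\right) 2 = -2$)
$l \left(-816 + 107\right) = - 2 \left(-816 + 107\right) = \left(-2\right) \left(-709\right) = 1418$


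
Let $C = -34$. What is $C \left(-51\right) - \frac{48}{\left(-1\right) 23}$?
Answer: $\frac{39930}{23} \approx 1736.1$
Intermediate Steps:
$C \left(-51\right) - \frac{48}{\left(-1\right) 23} = \left(-34\right) \left(-51\right) - \frac{48}{\left(-1\right) 23} = 1734 - \frac{48}{-23} = 1734 - - \frac{48}{23} = 1734 + \frac{48}{23} = \frac{39930}{23}$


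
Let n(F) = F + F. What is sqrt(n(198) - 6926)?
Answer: I*sqrt(6530) ≈ 80.808*I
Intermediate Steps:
n(F) = 2*F
sqrt(n(198) - 6926) = sqrt(2*198 - 6926) = sqrt(396 - 6926) = sqrt(-6530) = I*sqrt(6530)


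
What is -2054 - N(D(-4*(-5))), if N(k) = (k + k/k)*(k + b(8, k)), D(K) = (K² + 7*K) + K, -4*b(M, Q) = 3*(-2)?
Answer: -634111/2 ≈ -3.1706e+5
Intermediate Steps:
b(M, Q) = 3/2 (b(M, Q) = -3*(-2)/4 = -¼*(-6) = 3/2)
D(K) = K² + 8*K
N(k) = (1 + k)*(3/2 + k) (N(k) = (k + k/k)*(k + 3/2) = (k + 1)*(3/2 + k) = (1 + k)*(3/2 + k))
-2054 - N(D(-4*(-5))) = -2054 - (3/2 + ((-4*(-5))*(8 - 4*(-5)))² + 5*((-4*(-5))*(8 - 4*(-5)))/2) = -2054 - (3/2 + (20*(8 + 20))² + 5*(20*(8 + 20))/2) = -2054 - (3/2 + (20*28)² + 5*(20*28)/2) = -2054 - (3/2 + 560² + (5/2)*560) = -2054 - (3/2 + 313600 + 1400) = -2054 - 1*630003/2 = -2054 - 630003/2 = -634111/2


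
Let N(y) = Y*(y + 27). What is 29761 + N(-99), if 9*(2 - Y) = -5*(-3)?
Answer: 29737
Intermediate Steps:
Y = ⅓ (Y = 2 - (-5)*(-3)/9 = 2 - ⅑*15 = 2 - 5/3 = ⅓ ≈ 0.33333)
N(y) = 9 + y/3 (N(y) = (y + 27)/3 = (27 + y)/3 = 9 + y/3)
29761 + N(-99) = 29761 + (9 + (⅓)*(-99)) = 29761 + (9 - 33) = 29761 - 24 = 29737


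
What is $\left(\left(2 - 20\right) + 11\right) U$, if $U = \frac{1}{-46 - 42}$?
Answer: $\frac{7}{88} \approx 0.079545$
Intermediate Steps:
$U = - \frac{1}{88}$ ($U = \frac{1}{-88} = - \frac{1}{88} \approx -0.011364$)
$\left(\left(2 - 20\right) + 11\right) U = \left(\left(2 - 20\right) + 11\right) \left(- \frac{1}{88}\right) = \left(-18 + 11\right) \left(- \frac{1}{88}\right) = \left(-7\right) \left(- \frac{1}{88}\right) = \frac{7}{88}$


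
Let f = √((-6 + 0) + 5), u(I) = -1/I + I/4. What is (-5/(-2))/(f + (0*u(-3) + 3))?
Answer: ¾ - I/4 ≈ 0.75 - 0.25*I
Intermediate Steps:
u(I) = -1/I + I/4 (u(I) = -1/I + I*(¼) = -1/I + I/4)
f = I (f = √(-6 + 5) = √(-1) = I ≈ 1.0*I)
(-5/(-2))/(f + (0*u(-3) + 3)) = (-5/(-2))/(I + (0*(-1/(-3) + (¼)*(-3)) + 3)) = (-5*(-½))/(I + (0*(-1*(-⅓) - ¾) + 3)) = 5/(2*(I + (0*(⅓ - ¾) + 3))) = 5/(2*(I + (0*(-5/12) + 3))) = 5/(2*(I + (0 + 3))) = 5/(2*(I + 3)) = 5/(2*(3 + I)) = 5*((3 - I)/10)/2 = (3 - I)/4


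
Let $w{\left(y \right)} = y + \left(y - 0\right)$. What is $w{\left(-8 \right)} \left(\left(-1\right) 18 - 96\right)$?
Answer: $1824$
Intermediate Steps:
$w{\left(y \right)} = 2 y$ ($w{\left(y \right)} = y + \left(y + 0\right) = y + y = 2 y$)
$w{\left(-8 \right)} \left(\left(-1\right) 18 - 96\right) = 2 \left(-8\right) \left(\left(-1\right) 18 - 96\right) = - 16 \left(-18 - 96\right) = \left(-16\right) \left(-114\right) = 1824$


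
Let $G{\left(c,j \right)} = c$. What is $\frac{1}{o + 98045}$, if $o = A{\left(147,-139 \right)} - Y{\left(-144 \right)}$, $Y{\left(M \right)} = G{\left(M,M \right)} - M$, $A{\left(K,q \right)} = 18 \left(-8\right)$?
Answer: $\frac{1}{97901} \approx 1.0214 \cdot 10^{-5}$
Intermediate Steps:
$A{\left(K,q \right)} = -144$
$Y{\left(M \right)} = 0$ ($Y{\left(M \right)} = M - M = 0$)
$o = -144$ ($o = -144 - 0 = -144 + 0 = -144$)
$\frac{1}{o + 98045} = \frac{1}{-144 + 98045} = \frac{1}{97901}$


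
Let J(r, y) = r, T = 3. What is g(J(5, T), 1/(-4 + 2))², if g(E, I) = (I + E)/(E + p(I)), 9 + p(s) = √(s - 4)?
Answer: 81/(-8 + 3*I*√2)² ≈ 0.55413 + 0.81774*I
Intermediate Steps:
p(s) = -9 + √(-4 + s) (p(s) = -9 + √(s - 4) = -9 + √(-4 + s))
g(E, I) = (E + I)/(-9 + E + √(-4 + I)) (g(E, I) = (I + E)/(E + (-9 + √(-4 + I))) = (E + I)/(-9 + E + √(-4 + I)))
g(J(5, T), 1/(-4 + 2))² = ((5 + 1/(-4 + 2))/(-9 + 5 + √(-4 + 1/(-4 + 2))))² = ((5 + 1/(-2))/(-9 + 5 + √(-4 + 1/(-2))))² = ((5 - ½)/(-9 + 5 + √(-4 - ½)))² = ((9/2)/(-9 + 5 + √(-9/2)))² = ((9/2)/(-9 + 5 + 3*I*√2/2))² = ((9/2)/(-4 + 3*I*√2/2))² = (9/(2*(-4 + 3*I*√2/2)))² = 81/(4*(-4 + 3*I*√2/2)²)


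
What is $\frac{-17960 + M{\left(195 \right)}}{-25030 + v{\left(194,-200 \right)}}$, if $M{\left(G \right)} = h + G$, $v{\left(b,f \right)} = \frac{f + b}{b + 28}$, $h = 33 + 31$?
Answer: $\frac{654937}{926111} \approx 0.70719$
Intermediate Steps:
$h = 64$
$v{\left(b,f \right)} = \frac{b + f}{28 + b}$
$M{\left(G \right)} = 64 + G$
$\frac{-17960 + M{\left(195 \right)}}{-25030 + v{\left(194,-200 \right)}} = \frac{-17960 + \left(64 + 195\right)}{-25030 + \frac{194 - 200}{28 + 194}} = \frac{-17960 + 259}{-25030 + \frac{1}{222} \left(-6\right)} = - \frac{17701}{-25030 + \frac{1}{222} \left(-6\right)} = - \frac{17701}{-25030 - \frac{1}{37}} = - \frac{17701}{- \frac{926111}{37}} = \left(-17701\right) \left(- \frac{37}{926111}\right) = \frac{654937}{926111}$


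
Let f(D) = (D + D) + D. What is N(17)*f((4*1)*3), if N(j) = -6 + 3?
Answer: -108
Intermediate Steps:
N(j) = -3
f(D) = 3*D (f(D) = 2*D + D = 3*D)
N(17)*f((4*1)*3) = -9*(4*1)*3 = -9*4*3 = -9*12 = -3*36 = -108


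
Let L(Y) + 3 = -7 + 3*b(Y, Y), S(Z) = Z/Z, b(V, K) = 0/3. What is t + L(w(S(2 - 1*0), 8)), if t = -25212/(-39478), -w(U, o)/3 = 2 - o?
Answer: -184784/19739 ≈ -9.3614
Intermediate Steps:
b(V, K) = 0 (b(V, K) = 0*(⅓) = 0)
S(Z) = 1
w(U, o) = -6 + 3*o (w(U, o) = -3*(2 - o) = -6 + 3*o)
t = 12606/19739 (t = -25212*(-1/39478) = 12606/19739 ≈ 0.63863)
L(Y) = -10 (L(Y) = -3 + (-7 + 3*0) = -3 + (-7 + 0) = -3 - 7 = -10)
t + L(w(S(2 - 1*0), 8)) = 12606/19739 - 10 = -184784/19739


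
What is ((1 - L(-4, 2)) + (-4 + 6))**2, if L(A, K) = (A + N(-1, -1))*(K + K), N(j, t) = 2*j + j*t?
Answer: 529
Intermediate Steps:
L(A, K) = 2*K*(-1 + A) (L(A, K) = (A - (2 - 1))*(K + K) = (A - 1*1)*(2*K) = (A - 1)*(2*K) = (-1 + A)*(2*K) = 2*K*(-1 + A))
((1 - L(-4, 2)) + (-4 + 6))**2 = ((1 - 2*2*(-1 - 4)) + (-4 + 6))**2 = ((1 - 2*2*(-5)) + 2)**2 = ((1 - 1*(-20)) + 2)**2 = ((1 + 20) + 2)**2 = (21 + 2)**2 = 23**2 = 529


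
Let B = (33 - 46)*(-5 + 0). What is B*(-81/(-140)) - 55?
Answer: -487/28 ≈ -17.393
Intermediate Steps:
B = 65 (B = -13*(-5) = 65)
B*(-81/(-140)) - 55 = 65*(-81/(-140)) - 55 = 65*(-81*(-1/140)) - 55 = 65*(81/140) - 55 = 1053/28 - 55 = -487/28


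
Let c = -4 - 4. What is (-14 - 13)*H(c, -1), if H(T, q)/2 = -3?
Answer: 162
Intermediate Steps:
c = -8
H(T, q) = -6 (H(T, q) = 2*(-3) = -6)
(-14 - 13)*H(c, -1) = (-14 - 13)*(-6) = -27*(-6) = 162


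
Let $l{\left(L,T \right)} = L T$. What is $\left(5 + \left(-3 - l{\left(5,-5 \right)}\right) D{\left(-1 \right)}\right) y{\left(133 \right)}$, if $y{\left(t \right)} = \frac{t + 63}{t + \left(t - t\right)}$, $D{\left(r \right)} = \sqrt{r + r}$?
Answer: $\frac{140}{19} + \frac{616 i \sqrt{2}}{19} \approx 7.3684 + 45.85 i$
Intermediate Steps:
$D{\left(r \right)} = \sqrt{2} \sqrt{r}$ ($D{\left(r \right)} = \sqrt{2 r} = \sqrt{2} \sqrt{r}$)
$y{\left(t \right)} = \frac{63 + t}{t}$ ($y{\left(t \right)} = \frac{63 + t}{t + 0} = \frac{63 + t}{t}$)
$\left(5 + \left(-3 - l{\left(5,-5 \right)}\right) D{\left(-1 \right)}\right) y{\left(133 \right)} = \left(5 + \left(-3 - 5 \left(-5\right)\right) \sqrt{2} \sqrt{-1}\right) \frac{63 + 133}{133} = \left(5 + \left(-3 - -25\right) \sqrt{2} i\right) \frac{1}{133} \cdot 196 = \left(5 + \left(-3 + 25\right) i \sqrt{2}\right) \frac{28}{19} = \left(5 + 22 i \sqrt{2}\right) \frac{28}{19} = \frac{140}{19} + \frac{616 i \sqrt{2}}{19}$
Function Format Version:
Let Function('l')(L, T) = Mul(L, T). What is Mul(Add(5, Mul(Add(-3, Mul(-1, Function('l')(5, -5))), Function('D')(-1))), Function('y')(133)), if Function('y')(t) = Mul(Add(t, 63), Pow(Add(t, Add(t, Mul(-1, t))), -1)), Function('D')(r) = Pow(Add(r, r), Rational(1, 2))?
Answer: Add(Rational(140, 19), Mul(Rational(616, 19), I, Pow(2, Rational(1, 2)))) ≈ Add(7.3684, Mul(45.850, I))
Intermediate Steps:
Function('D')(r) = Mul(Pow(2, Rational(1, 2)), Pow(r, Rational(1, 2))) (Function('D')(r) = Pow(Mul(2, r), Rational(1, 2)) = Mul(Pow(2, Rational(1, 2)), Pow(r, Rational(1, 2))))
Function('y')(t) = Mul(Pow(t, -1), Add(63, t)) (Function('y')(t) = Mul(Add(63, t), Pow(Add(t, 0), -1)) = Mul(Add(63, t), Pow(t, -1)) = Mul(Pow(t, -1), Add(63, t)))
Mul(Add(5, Mul(Add(-3, Mul(-1, Function('l')(5, -5))), Function('D')(-1))), Function('y')(133)) = Mul(Add(5, Mul(Add(-3, Mul(-1, Mul(5, -5))), Mul(Pow(2, Rational(1, 2)), Pow(-1, Rational(1, 2))))), Mul(Pow(133, -1), Add(63, 133))) = Mul(Add(5, Mul(Add(-3, Mul(-1, -25)), Mul(Pow(2, Rational(1, 2)), I))), Mul(Rational(1, 133), 196)) = Mul(Add(5, Mul(Add(-3, 25), Mul(I, Pow(2, Rational(1, 2))))), Rational(28, 19)) = Mul(Add(5, Mul(22, Mul(I, Pow(2, Rational(1, 2))))), Rational(28, 19)) = Mul(Add(5, Mul(22, I, Pow(2, Rational(1, 2)))), Rational(28, 19)) = Add(Rational(140, 19), Mul(Rational(616, 19), I, Pow(2, Rational(1, 2))))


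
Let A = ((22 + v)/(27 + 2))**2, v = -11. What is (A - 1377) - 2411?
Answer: -3185587/841 ≈ -3787.9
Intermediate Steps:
A = 121/841 (A = ((22 - 11)/(27 + 2))**2 = (11/29)**2 = 121/841 ≈ 0.14388)
(A - 1377) - 2411 = (121/841 - 1377) - 2411 = -1157936/841 - 2411 = -3185587/841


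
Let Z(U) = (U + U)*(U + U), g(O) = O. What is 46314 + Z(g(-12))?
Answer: 46890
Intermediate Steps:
Z(U) = 4*U² (Z(U) = (2*U)*(2*U) = 4*U²)
46314 + Z(g(-12)) = 46314 + 4*(-12)² = 46314 + 4*144 = 46314 + 576 = 46890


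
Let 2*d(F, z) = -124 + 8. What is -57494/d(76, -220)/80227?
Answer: 28747/2326583 ≈ 0.012356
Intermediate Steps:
d(F, z) = -58 (d(F, z) = (-124 + 8)/2 = (½)*(-116) = -58)
-57494/d(76, -220)/80227 = -57494/(-58)/80227 = -57494*(-1/58)*(1/80227) = (28747/29)*(1/80227) = 28747/2326583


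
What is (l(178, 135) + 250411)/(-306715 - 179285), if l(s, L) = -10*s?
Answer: -82877/162000 ≈ -0.51159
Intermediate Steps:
(l(178, 135) + 250411)/(-306715 - 179285) = (-10*178 + 250411)/(-306715 - 179285) = (-1780 + 250411)/(-486000) = 248631*(-1/486000) = -82877/162000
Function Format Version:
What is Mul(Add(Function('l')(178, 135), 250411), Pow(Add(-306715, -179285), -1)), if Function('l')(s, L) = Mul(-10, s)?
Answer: Rational(-82877, 162000) ≈ -0.51159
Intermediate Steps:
Mul(Add(Function('l')(178, 135), 250411), Pow(Add(-306715, -179285), -1)) = Mul(Add(Mul(-10, 178), 250411), Pow(Add(-306715, -179285), -1)) = Mul(Add(-1780, 250411), Pow(-486000, -1)) = Mul(248631, Rational(-1, 486000)) = Rational(-82877, 162000)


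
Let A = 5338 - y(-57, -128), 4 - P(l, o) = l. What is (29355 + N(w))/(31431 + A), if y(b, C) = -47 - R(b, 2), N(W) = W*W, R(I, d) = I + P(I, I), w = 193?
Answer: 16651/9205 ≈ 1.8089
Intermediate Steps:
P(l, o) = 4 - l
R(I, d) = 4 (R(I, d) = I + (4 - I) = 4)
N(W) = W²
y(b, C) = -51 (y(b, C) = -47 - 1*4 = -47 - 4 = -51)
A = 5389 (A = 5338 - 1*(-51) = 5338 + 51 = 5389)
(29355 + N(w))/(31431 + A) = (29355 + 193²)/(31431 + 5389) = (29355 + 37249)/36820 = 66604*(1/36820) = 16651/9205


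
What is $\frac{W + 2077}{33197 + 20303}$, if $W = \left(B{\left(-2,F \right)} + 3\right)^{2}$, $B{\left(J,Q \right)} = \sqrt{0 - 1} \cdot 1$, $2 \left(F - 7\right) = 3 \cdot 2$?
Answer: $\frac{417}{10700} + \frac{3 i}{26750} \approx 0.038972 + 0.00011215 i$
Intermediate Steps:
$F = 10$ ($F = 7 + \frac{3 \cdot 2}{2} = 7 + \frac{1}{2} \cdot 6 = 7 + 3 = 10$)
$B{\left(J,Q \right)} = i$ ($B{\left(J,Q \right)} = \sqrt{-1} \cdot 1 = i 1 = i$)
$W = \left(3 + i\right)^{2}$ ($W = \left(i + 3\right)^{2} = \left(3 + i\right)^{2} \approx 8.0 + 6.0 i$)
$\frac{W + 2077}{33197 + 20303} = \frac{\left(3 + i\right)^{2} + 2077}{33197 + 20303} = \frac{2077 + \left(3 + i\right)^{2}}{53500} = \left(2077 + \left(3 + i\right)^{2}\right) \frac{1}{53500} = \frac{2077}{53500} + \frac{\left(3 + i\right)^{2}}{53500}$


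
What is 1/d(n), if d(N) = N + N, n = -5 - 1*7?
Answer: -1/24 ≈ -0.041667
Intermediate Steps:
n = -12 (n = -5 - 7 = -12)
d(N) = 2*N
1/d(n) = 1/(2*(-12)) = 1/(-24) = -1/24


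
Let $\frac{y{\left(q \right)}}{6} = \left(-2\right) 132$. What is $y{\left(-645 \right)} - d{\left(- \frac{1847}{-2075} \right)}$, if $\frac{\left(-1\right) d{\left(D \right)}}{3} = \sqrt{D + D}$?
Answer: $-1584 + \frac{3 \sqrt{306602}}{415} \approx -1580.0$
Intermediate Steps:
$d{\left(D \right)} = - 3 \sqrt{2} \sqrt{D}$ ($d{\left(D \right)} = - 3 \sqrt{D + D} = - 3 \sqrt{2 D} = - 3 \sqrt{2} \sqrt{D}$)
$y{\left(q \right)} = -1584$ ($y{\left(q \right)} = 6 \left(\left(-2\right) 132\right) = 6 \left(-264\right) = -1584$)
$y{\left(-645 \right)} - d{\left(- \frac{1847}{-2075} \right)} = -1584 - - 3 \sqrt{2} \sqrt{- \frac{1847}{-2075}} = -1584 - - 3 \sqrt{2} \sqrt{\left(-1847\right) \left(- \frac{1}{2075}\right)} = -1584 - - 3 \sqrt{2} \sqrt{\frac{1847}{2075}} = -1584 - - 3 \sqrt{2} \frac{\sqrt{153301}}{415} = -1584 - - \frac{3 \sqrt{306602}}{415} = -1584 + \frac{3 \sqrt{306602}}{415}$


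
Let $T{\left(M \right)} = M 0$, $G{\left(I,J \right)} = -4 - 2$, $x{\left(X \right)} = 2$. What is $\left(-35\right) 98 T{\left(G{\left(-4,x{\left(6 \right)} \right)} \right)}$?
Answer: $0$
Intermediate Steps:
$G{\left(I,J \right)} = -6$
$T{\left(M \right)} = 0$
$\left(-35\right) 98 T{\left(G{\left(-4,x{\left(6 \right)} \right)} \right)} = \left(-35\right) 98 \cdot 0 = \left(-3430\right) 0 = 0$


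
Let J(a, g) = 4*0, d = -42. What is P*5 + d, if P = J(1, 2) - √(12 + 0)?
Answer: -42 - 10*√3 ≈ -59.320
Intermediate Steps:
J(a, g) = 0
P = -2*√3 (P = 0 - √(12 + 0) = 0 - √12 = 0 - 2*√3 = -2*√3 ≈ -3.4641)
P*5 + d = -2*√3*5 - 42 = -10*√3 - 42 = -42 - 10*√3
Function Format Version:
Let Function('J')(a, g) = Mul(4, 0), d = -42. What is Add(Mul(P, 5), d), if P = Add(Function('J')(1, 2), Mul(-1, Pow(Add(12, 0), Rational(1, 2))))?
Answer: Add(-42, Mul(-10, Pow(3, Rational(1, 2)))) ≈ -59.320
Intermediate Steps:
Function('J')(a, g) = 0
P = Mul(-2, Pow(3, Rational(1, 2))) (P = Add(0, Mul(-1, Pow(Add(12, 0), Rational(1, 2)))) = Add(0, Mul(-1, Pow(12, Rational(1, 2)))) = Add(0, Mul(-1, Mul(2, Pow(3, Rational(1, 2))))) = Add(0, Mul(-2, Pow(3, Rational(1, 2)))) = Mul(-2, Pow(3, Rational(1, 2))) ≈ -3.4641)
Add(Mul(P, 5), d) = Add(Mul(Mul(-2, Pow(3, Rational(1, 2))), 5), -42) = Add(Mul(-10, Pow(3, Rational(1, 2))), -42) = Add(-42, Mul(-10, Pow(3, Rational(1, 2))))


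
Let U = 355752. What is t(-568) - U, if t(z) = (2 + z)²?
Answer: -35396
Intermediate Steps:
t(-568) - U = (2 - 568)² - 1*355752 = (-566)² - 355752 = 320356 - 355752 = -35396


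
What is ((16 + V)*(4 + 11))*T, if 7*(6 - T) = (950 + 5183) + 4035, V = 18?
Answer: -5164260/7 ≈ -7.3775e+5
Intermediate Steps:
T = -10126/7 (T = 6 - ((950 + 5183) + 4035)/7 = 6 - (6133 + 4035)/7 = 6 - 1/7*10168 = 6 - 10168/7 = -10126/7 ≈ -1446.6)
((16 + V)*(4 + 11))*T = ((16 + 18)*(4 + 11))*(-10126/7) = (34*15)*(-10126/7) = 510*(-10126/7) = -5164260/7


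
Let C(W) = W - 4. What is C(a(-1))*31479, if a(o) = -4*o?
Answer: 0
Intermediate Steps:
C(W) = -4 + W
C(a(-1))*31479 = (-4 - 4*(-1))*31479 = (-4 + 4)*31479 = 0*31479 = 0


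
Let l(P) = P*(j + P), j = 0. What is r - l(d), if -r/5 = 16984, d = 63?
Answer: -88889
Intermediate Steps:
l(P) = P**2 (l(P) = P*(0 + P) = P*P = P**2)
r = -84920 (r = -5*16984 = -84920)
r - l(d) = -84920 - 1*63**2 = -84920 - 1*3969 = -84920 - 3969 = -88889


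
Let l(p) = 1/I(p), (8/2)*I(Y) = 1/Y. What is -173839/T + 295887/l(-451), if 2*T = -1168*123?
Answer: -127686277/790152 ≈ -161.60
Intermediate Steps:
I(Y) = 1/(4*Y)
l(p) = 4*p (l(p) = 1/(1/(4*p)) = 4*p)
T = -71832 (T = (-1168*123)/2 = (1/2)*(-143664) = -71832)
-173839/T + 295887/l(-451) = -173839/(-71832) + 295887/((4*(-451))) = -173839*(-1/71832) + 295887/(-1804) = 173839/71832 + 295887*(-1/1804) = 173839/71832 - 295887/1804 = -127686277/790152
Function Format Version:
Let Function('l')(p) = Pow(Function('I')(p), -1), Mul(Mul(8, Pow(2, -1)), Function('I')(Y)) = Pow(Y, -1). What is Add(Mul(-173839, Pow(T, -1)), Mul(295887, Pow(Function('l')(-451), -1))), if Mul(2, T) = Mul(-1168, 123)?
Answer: Rational(-127686277, 790152) ≈ -161.60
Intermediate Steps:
Function('I')(Y) = Mul(Rational(1, 4), Pow(Y, -1))
Function('l')(p) = Mul(4, p) (Function('l')(p) = Pow(Mul(Rational(1, 4), Pow(p, -1)), -1) = Mul(4, p))
T = -71832 (T = Mul(Rational(1, 2), Mul(-1168, 123)) = Mul(Rational(1, 2), -143664) = -71832)
Add(Mul(-173839, Pow(T, -1)), Mul(295887, Pow(Function('l')(-451), -1))) = Add(Mul(-173839, Pow(-71832, -1)), Mul(295887, Pow(Mul(4, -451), -1))) = Add(Mul(-173839, Rational(-1, 71832)), Mul(295887, Pow(-1804, -1))) = Add(Rational(173839, 71832), Mul(295887, Rational(-1, 1804))) = Add(Rational(173839, 71832), Rational(-295887, 1804)) = Rational(-127686277, 790152)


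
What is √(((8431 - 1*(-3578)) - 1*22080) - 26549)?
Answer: 2*I*√9155 ≈ 191.36*I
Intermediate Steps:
√(((8431 - 1*(-3578)) - 1*22080) - 26549) = √(((8431 + 3578) - 22080) - 26549) = √((12009 - 22080) - 26549) = √(-10071 - 26549) = √(-36620) = 2*I*√9155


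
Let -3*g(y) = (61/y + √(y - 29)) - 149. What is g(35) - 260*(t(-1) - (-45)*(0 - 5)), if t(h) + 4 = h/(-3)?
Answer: 6247754/105 - √6/3 ≈ 59502.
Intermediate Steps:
t(h) = -4 - h/3 (t(h) = -4 + h/(-3) = -4 + h*(-⅓) = -4 - h/3)
g(y) = 149/3 - 61/(3*y) - √(-29 + y)/3 (g(y) = -((61/y + √(y - 29)) - 149)/3 = -((61/y + √(-29 + y)) - 149)/3 = -((√(-29 + y) + 61/y) - 149)/3 = -(-149 + √(-29 + y) + 61/y)/3 = 149/3 - 61/(3*y) - √(-29 + y)/3)
g(35) - 260*(t(-1) - (-45)*(0 - 5)) = (⅓)*(-61 - 1*35*(-149 + √(-29 + 35)))/35 - 260*((-4 - ⅓*(-1)) - (-45)*(0 - 5)) = (⅓)*(1/35)*(-61 - 1*35*(-149 + √6)) - 260*((-4 + ⅓) - (-45)*(-5)) = (⅓)*(1/35)*(-61 + (5215 - 35*√6)) - 260*(-11/3 - 15*15) = (⅓)*(1/35)*(5154 - 35*√6) - 260*(-11/3 - 225) = (1718/35 - √6/3) - 260*(-686/3) = (1718/35 - √6/3) + 178360/3 = 6247754/105 - √6/3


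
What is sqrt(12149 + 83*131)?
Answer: 3*sqrt(2558) ≈ 151.73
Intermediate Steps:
sqrt(12149 + 83*131) = sqrt(12149 + 10873) = sqrt(23022) = 3*sqrt(2558)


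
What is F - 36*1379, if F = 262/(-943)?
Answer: -46814554/943 ≈ -49644.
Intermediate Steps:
F = -262/943 (F = 262*(-1/943) = -262/943 ≈ -0.27784)
F - 36*1379 = -262/943 - 36*1379 = -262/943 - 49644 = -46814554/943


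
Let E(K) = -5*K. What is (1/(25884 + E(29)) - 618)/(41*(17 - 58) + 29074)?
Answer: -15906701/705068427 ≈ -0.022561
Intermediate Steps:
(1/(25884 + E(29)) - 618)/(41*(17 - 58) + 29074) = (1/(25884 - 5*29) - 618)/(41*(17 - 58) + 29074) = (1/(25884 - 145) - 618)/(41*(-41) + 29074) = (1/25739 - 618)/(-1681 + 29074) = (1/25739 - 618)/27393 = -15906701/25739*1/27393 = -15906701/705068427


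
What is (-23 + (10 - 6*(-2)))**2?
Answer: 1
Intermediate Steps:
(-23 + (10 - 6*(-2)))**2 = (-23 + (10 + 12))**2 = (-23 + 22)**2 = (-1)**2 = 1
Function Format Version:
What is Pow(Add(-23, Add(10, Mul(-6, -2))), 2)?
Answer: 1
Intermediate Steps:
Pow(Add(-23, Add(10, Mul(-6, -2))), 2) = Pow(Add(-23, Add(10, 12)), 2) = Pow(Add(-23, 22), 2) = Pow(-1, 2) = 1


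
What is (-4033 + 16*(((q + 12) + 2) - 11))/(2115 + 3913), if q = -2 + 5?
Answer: -3937/6028 ≈ -0.65312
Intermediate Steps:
q = 3
(-4033 + 16*(((q + 12) + 2) - 11))/(2115 + 3913) = (-4033 + 16*(((3 + 12) + 2) - 11))/(2115 + 3913) = (-4033 + 16*((15 + 2) - 11))/6028 = (-4033 + 16*(17 - 11))*(1/6028) = (-4033 + 16*6)*(1/6028) = (-4033 + 96)*(1/6028) = -3937*1/6028 = -3937/6028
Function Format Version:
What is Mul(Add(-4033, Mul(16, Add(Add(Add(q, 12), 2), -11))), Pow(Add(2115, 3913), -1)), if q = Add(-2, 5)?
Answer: Rational(-3937, 6028) ≈ -0.65312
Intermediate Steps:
q = 3
Mul(Add(-4033, Mul(16, Add(Add(Add(q, 12), 2), -11))), Pow(Add(2115, 3913), -1)) = Mul(Add(-4033, Mul(16, Add(Add(Add(3, 12), 2), -11))), Pow(Add(2115, 3913), -1)) = Mul(Add(-4033, Mul(16, Add(Add(15, 2), -11))), Pow(6028, -1)) = Mul(Add(-4033, Mul(16, Add(17, -11))), Rational(1, 6028)) = Mul(Add(-4033, Mul(16, 6)), Rational(1, 6028)) = Mul(Add(-4033, 96), Rational(1, 6028)) = Mul(-3937, Rational(1, 6028)) = Rational(-3937, 6028)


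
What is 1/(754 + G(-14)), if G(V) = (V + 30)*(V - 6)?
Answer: 1/434 ≈ 0.0023041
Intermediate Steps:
G(V) = (-6 + V)*(30 + V) (G(V) = (30 + V)*(-6 + V) = (-6 + V)*(30 + V))
1/(754 + G(-14)) = 1/(754 + (-180 + (-14)**2 + 24*(-14))) = 1/(754 + (-180 + 196 - 336)) = 1/(754 - 320) = 1/434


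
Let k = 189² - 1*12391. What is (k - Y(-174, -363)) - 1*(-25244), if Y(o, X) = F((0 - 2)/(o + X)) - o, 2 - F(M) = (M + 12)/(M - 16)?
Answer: 207866187/4295 ≈ 48397.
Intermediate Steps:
F(M) = 2 - (12 + M)/(-16 + M) (F(M) = 2 - (M + 12)/(M - 16) = 2 - (12 + M)/(-16 + M))
k = 23330 (k = 35721 - 12391 = 23330)
Y(o, X) = -o + (-44 - 2/(X + o))/(-16 - 2/(X + o)) (Y(o, X) = (-44 + (0 - 2)/(o + X))/(-16 + (0 - 2)/(o + X)) - o = (-44 - 2/(X + o))/(-16 - 2/(X + o)) - o = -o + (-44 - 2/(X + o))/(-16 - 2/(X + o)))
(k - Y(-174, -363)) - 1*(-25244) = (23330 - (-1*(-174) + (44 + 2/(-363 - 174))/(16 + 2/(-363 - 174)))) - 1*(-25244) = (23330 - (174 + (44 + 2/(-537))/(16 + 2/(-537)))) + 25244 = (23330 - (174 + (44 + 2*(-1/537))/(16 + 2*(-1/537)))) + 25244 = (23330 - (174 + (44 - 2/537)/(16 - 2/537))) + 25244 = (23330 - (174 + (23626/537)/(8590/537))) + 25244 = (23330 - (174 + (537/8590)*(23626/537))) + 25244 = (23330 - (174 + 11813/4295)) + 25244 = (23330 - 1*759143/4295) + 25244 = (23330 - 759143/4295) + 25244 = 99443207/4295 + 25244 = 207866187/4295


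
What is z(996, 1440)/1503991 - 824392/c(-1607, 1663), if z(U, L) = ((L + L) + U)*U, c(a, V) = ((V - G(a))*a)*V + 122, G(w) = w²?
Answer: 6656458295413807634/2593255849603030817 ≈ 2.5668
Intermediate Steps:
c(a, V) = 122 + V*a*(V - a²) (c(a, V) = ((V - a²)*a)*V + 122 = (a*(V - a²))*V + 122 = V*a*(V - a²) + 122 = 122 + V*a*(V - a²))
z(U, L) = U*(U + 2*L) (z(U, L) = (2*L + U)*U = (U + 2*L)*U = U*(U + 2*L))
z(996, 1440)/1503991 - 824392/c(-1607, 1663) = (996*(996 + 2*1440))/1503991 - 824392/(122 - 1607*1663² - 1*1663*(-1607)³) = (996*(996 + 2880))*(1/1503991) - 824392/(122 - 1607*2765569 - 1*1663*(-4149995543)) = (996*3876)*(1/1503991) - 824392/(122 - 4444269383 + 6901442588009) = 3860496*(1/1503991) - 824392/6896998318748 = 3860496/1503991 - 824392*1/6896998318748 = 3860496/1503991 - 206098/1724249579687 = 6656458295413807634/2593255849603030817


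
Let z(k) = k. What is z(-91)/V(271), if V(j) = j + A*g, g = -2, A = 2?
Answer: -91/267 ≈ -0.34082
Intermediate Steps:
V(j) = -4 + j (V(j) = j + 2*(-2) = j - 4 = -4 + j)
z(-91)/V(271) = -91/(-4 + 271) = -91/267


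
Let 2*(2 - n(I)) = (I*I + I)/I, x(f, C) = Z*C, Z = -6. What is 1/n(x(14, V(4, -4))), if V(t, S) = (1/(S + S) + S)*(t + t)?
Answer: -2/195 ≈ -0.010256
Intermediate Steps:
V(t, S) = 2*t*(S + 1/(2*S)) (V(t, S) = (1/(2*S) + S)*(2*t) = (S + 1/(2*S))*(2*t) = 2*t*(S + 1/(2*S)))
x(f, C) = -6*C
n(I) = 2 - (I + I²)/(2*I) (n(I) = 2 - (I*I + I)/(2*I) = 2 - (I² + I)/(2*I) = 2 - (I + I²)/(2*I))
1/n(x(14, V(4, -4))) = 1/(3/2 - (-3)*(4/(-4) + 2*(-4)*4)) = 1/(3/2 - (-3)*(4*(-¼) - 32)) = 1/(3/2 - (-3)*(-1 - 32)) = 1/(3/2 - (-3)*(-33)) = 1/(3/2 - ½*198) = 1/(3/2 - 99) = 1/(-195/2) = -2/195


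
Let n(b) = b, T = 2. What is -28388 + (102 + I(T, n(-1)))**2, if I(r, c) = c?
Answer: -18187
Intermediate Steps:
-28388 + (102 + I(T, n(-1)))**2 = -28388 + (102 - 1)**2 = -28388 + 101**2 = -28388 + 10201 = -18187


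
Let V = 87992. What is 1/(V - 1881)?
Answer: 1/86111 ≈ 1.1613e-5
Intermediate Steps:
1/(V - 1881) = 1/(87992 - 1881) = 1/86111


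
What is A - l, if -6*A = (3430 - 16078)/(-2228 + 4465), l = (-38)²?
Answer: -3228120/2237 ≈ -1443.1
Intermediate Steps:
l = 1444
A = 2108/2237 (A = -(3430 - 16078)/(6*(-2228 + 4465)) = -(-2108)/2237 = -⅙*(-12648/2237) = 2108/2237 ≈ 0.94233)
A - l = 2108/2237 - 1*1444 = 2108/2237 - 1444 = -3228120/2237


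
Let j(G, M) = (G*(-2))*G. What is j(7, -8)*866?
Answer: -84868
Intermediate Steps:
j(G, M) = -2*G**2 (j(G, M) = (-2*G)*G = -2*G**2)
j(7, -8)*866 = -2*7**2*866 = -2*49*866 = -98*866 = -84868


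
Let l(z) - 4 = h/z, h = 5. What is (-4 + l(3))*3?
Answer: 5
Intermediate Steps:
l(z) = 4 + 5/z
(-4 + l(3))*3 = (-4 + (4 + 5/3))*3 = (-4 + 17/3)*3 = (5/3)*3 = 5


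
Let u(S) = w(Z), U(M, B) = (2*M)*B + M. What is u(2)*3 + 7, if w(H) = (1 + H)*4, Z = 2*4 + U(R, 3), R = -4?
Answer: -221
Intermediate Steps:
U(M, B) = M + 2*B*M (U(M, B) = 2*B*M + M = M + 2*B*M)
Z = -20 (Z = 2*4 - 4*(1 + 2*3) = 8 - 4*(1 + 6) = 8 - 4*7 = 8 - 28 = -20)
w(H) = 4 + 4*H
u(S) = -76 (u(S) = 4 + 4*(-20) = 4 - 80 = -76)
u(2)*3 + 7 = -76*3 + 7 = -228 + 7 = -221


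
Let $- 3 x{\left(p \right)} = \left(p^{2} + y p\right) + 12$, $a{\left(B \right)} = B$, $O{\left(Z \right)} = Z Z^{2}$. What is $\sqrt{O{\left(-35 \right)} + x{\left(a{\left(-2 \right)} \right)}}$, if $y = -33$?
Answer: $\frac{i \sqrt{386121}}{3} \approx 207.13 i$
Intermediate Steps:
$O{\left(Z \right)} = Z^{3}$
$x{\left(p \right)} = -4 + 11 p - \frac{p^{2}}{3}$ ($x{\left(p \right)} = - \frac{\left(p^{2} - 33 p\right) + 12}{3} = - \frac{12 + p^{2} - 33 p}{3} = -4 + 11 p - \frac{p^{2}}{3}$)
$\sqrt{O{\left(-35 \right)} + x{\left(a{\left(-2 \right)} \right)}} = \sqrt{\left(-35\right)^{3} - \left(26 + \frac{4}{3}\right)} = \sqrt{-42875 - \frac{82}{3}} = \sqrt{- \frac{128707}{3}} = \frac{i \sqrt{386121}}{3}$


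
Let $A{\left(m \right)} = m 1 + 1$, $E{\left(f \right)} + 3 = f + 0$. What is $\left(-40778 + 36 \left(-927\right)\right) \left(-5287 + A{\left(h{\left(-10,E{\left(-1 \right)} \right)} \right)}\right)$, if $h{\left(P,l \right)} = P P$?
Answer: $384541900$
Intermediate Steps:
$E{\left(f \right)} = -3 + f$ ($E{\left(f \right)} = -3 + \left(f + 0\right) = -3 + f$)
$h{\left(P,l \right)} = P^{2}$
$A{\left(m \right)} = 1 + m$ ($A{\left(m \right)} = m + 1 = 1 + m$)
$\left(-40778 + 36 \left(-927\right)\right) \left(-5287 + A{\left(h{\left(-10,E{\left(-1 \right)} \right)} \right)}\right) = \left(-40778 + 36 \left(-927\right)\right) \left(-5287 + \left(1 + \left(-10\right)^{2}\right)\right) = \left(-40778 - 33372\right) \left(-5287 + \left(1 + 100\right)\right) = - 74150 \left(-5287 + 101\right) = \left(-74150\right) \left(-5186\right) = 384541900$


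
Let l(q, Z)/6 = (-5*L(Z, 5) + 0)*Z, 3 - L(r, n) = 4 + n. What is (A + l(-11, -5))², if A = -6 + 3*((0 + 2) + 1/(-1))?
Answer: 815409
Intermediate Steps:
L(r, n) = -1 - n (L(r, n) = 3 - (4 + n) = 3 + (-4 - n) = -1 - n)
l(q, Z) = 180*Z (l(q, Z) = 6*((-5*(-1 - 1*5) + 0)*Z) = 6*((-5*(-1 - 5) + 0)*Z) = 6*((-5*(-6) + 0)*Z) = 6*((30 + 0)*Z) = 6*(30*Z) = 180*Z)
A = -3 (A = -6 + 3*(2 + 1*(-1)) = -6 + 3*(2 - 1) = -6 + 3*1 = -6 + 3 = -3)
(A + l(-11, -5))² = (-3 + 180*(-5))² = (-3 - 900)² = (-903)² = 815409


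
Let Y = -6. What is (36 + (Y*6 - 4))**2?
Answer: 16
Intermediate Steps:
(36 + (Y*6 - 4))**2 = (36 + (-6*6 - 4))**2 = (36 + (-36 - 4))**2 = (36 - 40)**2 = (-4)**2 = 16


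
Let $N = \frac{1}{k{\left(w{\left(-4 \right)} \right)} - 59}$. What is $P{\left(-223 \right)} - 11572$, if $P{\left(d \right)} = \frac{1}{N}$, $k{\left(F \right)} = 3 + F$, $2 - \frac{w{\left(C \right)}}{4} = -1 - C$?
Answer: $-11632$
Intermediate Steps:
$w{\left(C \right)} = 12 + 4 C$ ($w{\left(C \right)} = 8 - 4 \left(-1 - C\right) = 8 + \left(4 + 4 C\right) = 12 + 4 C$)
$N = - \frac{1}{60}$ ($N = \frac{1}{\left(3 + \left(12 + 4 \left(-4\right)\right)\right) - 59} = \frac{1}{\left(3 + \left(12 - 16\right)\right) - 59} = \frac{1}{\left(3 - 4\right) - 59} = \frac{1}{-1 - 59} = \frac{1}{-60} = - \frac{1}{60} \approx -0.016667$)
$P{\left(d \right)} = -60$ ($P{\left(d \right)} = \frac{1}{- \frac{1}{60}} = -60$)
$P{\left(-223 \right)} - 11572 = -60 - 11572 = -11632$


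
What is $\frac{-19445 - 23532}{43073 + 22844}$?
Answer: $- \frac{42977}{65917} \approx -0.65199$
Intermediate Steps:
$\frac{-19445 - 23532}{43073 + 22844} = \frac{-19445 - 23532}{65917} = \left(-42977\right) \frac{1}{65917} = - \frac{42977}{65917}$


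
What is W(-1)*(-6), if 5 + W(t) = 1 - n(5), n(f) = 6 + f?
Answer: 90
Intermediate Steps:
W(t) = -15 (W(t) = -5 + (1 - (6 + 5)) = -5 + (1 - 1*11) = -5 + (1 - 11) = -5 - 10 = -15)
W(-1)*(-6) = -15*(-6) = 90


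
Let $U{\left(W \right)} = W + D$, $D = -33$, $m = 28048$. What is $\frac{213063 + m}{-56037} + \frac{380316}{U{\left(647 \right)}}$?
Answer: $\frac{10581862769}{17203359} \approx 615.1$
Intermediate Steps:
$U{\left(W \right)} = -33 + W$ ($U{\left(W \right)} = W - 33 = -33 + W$)
$\frac{213063 + m}{-56037} + \frac{380316}{U{\left(647 \right)}} = \frac{213063 + 28048}{-56037} + \frac{380316}{-33 + 647} = 241111 \left(- \frac{1}{56037}\right) + \frac{380316}{614} = - \frac{241111}{56037} + 380316 \cdot \frac{1}{614} = - \frac{241111}{56037} + \frac{190158}{307} = \frac{10581862769}{17203359}$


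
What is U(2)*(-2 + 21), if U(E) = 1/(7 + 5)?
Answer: 19/12 ≈ 1.5833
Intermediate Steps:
U(E) = 1/12
U(2)*(-2 + 21) = (-2 + 21)/12 = (1/12)*19 = 19/12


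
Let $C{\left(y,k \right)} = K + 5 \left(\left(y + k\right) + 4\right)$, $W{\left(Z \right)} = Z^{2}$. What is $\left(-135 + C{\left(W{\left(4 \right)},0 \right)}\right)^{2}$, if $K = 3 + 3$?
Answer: $841$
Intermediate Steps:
$K = 6$
$C{\left(y,k \right)} = 26 + 5 k + 5 y$ ($C{\left(y,k \right)} = 6 + 5 \left(\left(y + k\right) + 4\right) = 6 + 5 \left(\left(k + y\right) + 4\right) = 6 + 5 \left(4 + k + y\right) = 6 + \left(20 + 5 k + 5 y\right) = 26 + 5 k + 5 y$)
$\left(-135 + C{\left(W{\left(4 \right)},0 \right)}\right)^{2} = \left(-135 + \left(26 + 5 \cdot 0 + 5 \cdot 4^{2}\right)\right)^{2} = \left(-135 + \left(26 + 0 + 5 \cdot 16\right)\right)^{2} = \left(-135 + \left(26 + 0 + 80\right)\right)^{2} = \left(-135 + 106\right)^{2} = \left(-29\right)^{2} = 841$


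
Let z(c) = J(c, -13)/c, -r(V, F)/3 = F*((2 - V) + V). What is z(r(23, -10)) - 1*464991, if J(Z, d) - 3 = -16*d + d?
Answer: -4649877/10 ≈ -4.6499e+5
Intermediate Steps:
J(Z, d) = 3 - 15*d (J(Z, d) = 3 + (-16*d + d) = 3 - 15*d)
r(V, F) = -6*F (r(V, F) = -3*F*((2 - V) + V) = -3*F*2 = -6*F)
z(c) = 198/c (z(c) = (3 - 15*(-13))/c = (3 + 195)/c = 198/c)
z(r(23, -10)) - 1*464991 = 198/((-6*(-10))) - 1*464991 = 198/60 - 464991 = 198*(1/60) - 464991 = 33/10 - 464991 = -4649877/10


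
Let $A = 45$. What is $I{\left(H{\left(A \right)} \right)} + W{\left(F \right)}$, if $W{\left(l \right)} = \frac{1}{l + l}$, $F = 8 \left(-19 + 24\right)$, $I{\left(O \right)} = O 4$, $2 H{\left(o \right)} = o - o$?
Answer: $\frac{1}{80} \approx 0.0125$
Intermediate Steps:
$H{\left(o \right)} = 0$ ($H{\left(o \right)} = \frac{o - o}{2} = \frac{1}{2} \cdot 0 = 0$)
$I{\left(O \right)} = 4 O$
$F = 40$ ($F = 8 \cdot 5 = 40$)
$W{\left(l \right)} = \frac{1}{2 l}$
$I{\left(H{\left(A \right)} \right)} + W{\left(F \right)} = 4 \cdot 0 + \frac{1}{2 \cdot 40} = 0 + \frac{1}{2} \cdot \frac{1}{40} = 0 + \frac{1}{80} = \frac{1}{80}$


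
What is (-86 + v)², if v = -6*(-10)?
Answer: 676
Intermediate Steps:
v = 60
(-86 + v)² = (-86 + 60)² = (-26)² = 676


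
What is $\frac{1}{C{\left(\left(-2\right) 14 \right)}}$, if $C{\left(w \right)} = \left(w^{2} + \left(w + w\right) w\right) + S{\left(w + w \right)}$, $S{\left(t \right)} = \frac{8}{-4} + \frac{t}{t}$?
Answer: $\frac{1}{2351} \approx 0.00042535$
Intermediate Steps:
$S{\left(t \right)} = -1$ ($S{\left(t \right)} = 8 \left(- \frac{1}{4}\right) + 1 = -2 + 1 = -1$)
$C{\left(w \right)} = -1 + 3 w^{2}$ ($C{\left(w \right)} = \left(w^{2} + \left(w + w\right) w\right) - 1 = \left(w^{2} + 2 w w\right) - 1 = \left(w^{2} + 2 w^{2}\right) - 1 = 3 w^{2} - 1 = -1 + 3 w^{2}$)
$\frac{1}{C{\left(\left(-2\right) 14 \right)}} = \frac{1}{-1 + 3 \left(\left(-2\right) 14\right)^{2}} = \frac{1}{-1 + 3 \left(-28\right)^{2}} = \frac{1}{-1 + 3 \cdot 784} = \frac{1}{-1 + 2352} = \frac{1}{2351}$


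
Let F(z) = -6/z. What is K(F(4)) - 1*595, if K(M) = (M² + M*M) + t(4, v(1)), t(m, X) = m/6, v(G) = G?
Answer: -3539/6 ≈ -589.83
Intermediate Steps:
t(m, X) = m/6 (t(m, X) = m*(⅙) = m/6)
K(M) = ⅔ + 2*M² (K(M) = (M² + M*M) + (⅙)*4 = (M² + M²) + ⅔ = 2*M² + ⅔ = ⅔ + 2*M²)
K(F(4)) - 1*595 = (⅔ + 2*(-6/4)²) - 1*595 = (⅔ + 2*(-6*¼)²) - 595 = (⅔ + 2*(-3/2)²) - 595 = (⅔ + 2*(9/4)) - 595 = (⅔ + 9/2) - 595 = 31/6 - 595 = -3539/6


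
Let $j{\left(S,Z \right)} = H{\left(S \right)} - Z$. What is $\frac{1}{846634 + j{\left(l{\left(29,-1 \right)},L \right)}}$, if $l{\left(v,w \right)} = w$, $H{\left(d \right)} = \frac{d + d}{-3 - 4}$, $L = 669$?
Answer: $\frac{7}{5921757} \approx 1.1821 \cdot 10^{-6}$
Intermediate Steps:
$H{\left(d \right)} = - \frac{2 d}{7}$ ($H{\left(d \right)} = \frac{2 d}{-7} = 2 d \left(- \frac{1}{7}\right) = - \frac{2 d}{7}$)
$j{\left(S,Z \right)} = - Z - \frac{2 S}{7}$ ($j{\left(S,Z \right)} = - \frac{2 S}{7} - Z = - Z - \frac{2 S}{7}$)
$\frac{1}{846634 + j{\left(l{\left(29,-1 \right)},L \right)}} = \frac{1}{846634 - \frac{4681}{7}} = \frac{1}{\frac{5921757}{7}} = \frac{7}{5921757}$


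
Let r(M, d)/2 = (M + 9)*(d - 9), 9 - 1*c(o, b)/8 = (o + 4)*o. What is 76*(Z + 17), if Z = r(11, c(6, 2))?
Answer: -1266388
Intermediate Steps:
c(o, b) = 72 - 8*o*(4 + o) (c(o, b) = 72 - 8*(o + 4)*o = 72 - 8*(4 + o)*o = 72 - 8*o*(4 + o))
r(M, d) = 2*(-9 + d)*(9 + M) (r(M, d) = 2*((M + 9)*(d - 9)) = 2*((9 + M)*(-9 + d)) = 2*((-9 + d)*(9 + M)) = 2*(-9 + d)*(9 + M))
Z = -16680 (Z = -162 - 18*11 + 18*(72 - 32*6 - 8*6²) + 2*11*(72 - 32*6 - 8*6²) = -162 - 198 + 18*(72 - 192 - 8*36) + 2*11*(72 - 192 - 8*36) = -162 - 198 + 18*(72 - 192 - 288) + 2*11*(72 - 192 - 288) = -162 - 198 + 18*(-408) + 2*11*(-408) = -162 - 198 - 7344 - 8976 = -16680)
76*(Z + 17) = 76*(-16680 + 17) = 76*(-16663) = -1266388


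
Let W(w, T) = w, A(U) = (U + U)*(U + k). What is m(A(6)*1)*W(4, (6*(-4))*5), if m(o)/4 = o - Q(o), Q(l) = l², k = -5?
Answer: -2112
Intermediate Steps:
A(U) = 2*U*(-5 + U) (A(U) = (U + U)*(U - 5) = (2*U)*(-5 + U) = 2*U*(-5 + U))
m(o) = -4*o² + 4*o (m(o) = 4*(o - o²) = -4*o² + 4*o)
m(A(6)*1)*W(4, (6*(-4))*5) = (4*((2*6*(-5 + 6))*1)*(1 - 2*6*(-5 + 6)))*4 = (4*((2*6*1)*1)*(1 - 2*6*1))*4 = (4*(12*1)*(1 - 12))*4 = (4*12*(1 - 1*12))*4 = (4*12*(1 - 12))*4 = (4*12*(-11))*4 = -528*4 = -2112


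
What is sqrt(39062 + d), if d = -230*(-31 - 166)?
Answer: 2*sqrt(21093) ≈ 290.47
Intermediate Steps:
d = 45310 (d = -230*(-197) = 45310)
sqrt(39062 + d) = sqrt(39062 + 45310) = sqrt(84372) = 2*sqrt(21093)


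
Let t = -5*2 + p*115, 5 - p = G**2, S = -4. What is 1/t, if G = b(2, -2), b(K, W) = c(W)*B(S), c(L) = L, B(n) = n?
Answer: -1/6795 ≈ -0.00014717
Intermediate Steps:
b(K, W) = -4*W (b(K, W) = W*(-4) = -4*W)
G = 8 (G = -4*(-2) = 8)
p = -59 (p = 5 - 1*8**2 = 5 - 1*64 = 5 - 64 = -59)
t = -6795 (t = -5*2 - 59*115 = -10 - 6785 = -6795)
1/t = 1/(-6795) = -1/6795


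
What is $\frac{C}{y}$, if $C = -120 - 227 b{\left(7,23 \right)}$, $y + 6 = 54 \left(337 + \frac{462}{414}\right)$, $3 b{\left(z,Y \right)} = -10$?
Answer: $\frac{21965}{629703} \approx 0.034882$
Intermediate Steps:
$b{\left(z,Y \right)} = - \frac{10}{3}$ ($b{\left(z,Y \right)} = \frac{1}{3} \left(-10\right) = - \frac{10}{3}$)
$y = \frac{419802}{23}$ ($y = -6 + 54 \left(337 + \frac{462}{414}\right) = -6 + 54 \left(337 + 462 \cdot \frac{1}{414}\right) = -6 + 54 \left(337 + \frac{77}{69}\right) = -6 + 54 \cdot \frac{23330}{69} = -6 + \frac{419940}{23} = \frac{419802}{23} \approx 18252.0$)
$C = \frac{1910}{3}$ ($C = -120 - - \frac{2270}{3} = -120 + \frac{2270}{3} = \frac{1910}{3} \approx 636.67$)
$\frac{C}{y} = \frac{1910}{3 \cdot \frac{419802}{23}} = \frac{1910}{3} \cdot \frac{23}{419802} = \frac{21965}{629703}$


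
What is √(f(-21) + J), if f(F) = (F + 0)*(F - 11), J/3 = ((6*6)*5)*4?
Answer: 4*√177 ≈ 53.217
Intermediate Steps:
J = 2160 (J = 3*(((6*6)*5)*4) = 3*((36*5)*4) = 3*(180*4) = 3*720 = 2160)
f(F) = F*(-11 + F)
√(f(-21) + J) = √(-21*(-11 - 21) + 2160) = √(-21*(-32) + 2160) = √(672 + 2160) = √2832 = 4*√177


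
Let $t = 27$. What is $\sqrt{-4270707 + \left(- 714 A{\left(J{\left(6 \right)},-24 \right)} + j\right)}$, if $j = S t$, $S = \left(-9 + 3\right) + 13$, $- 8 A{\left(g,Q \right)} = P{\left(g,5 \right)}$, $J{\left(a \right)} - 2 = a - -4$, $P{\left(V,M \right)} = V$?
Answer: $39 i \sqrt{2807} \approx 2066.3 i$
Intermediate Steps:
$J{\left(a \right)} = 6 + a$ ($J{\left(a \right)} = 2 + \left(a - -4\right) = 2 + \left(a + 4\right) = 2 + \left(4 + a\right) = 6 + a$)
$A{\left(g,Q \right)} = - \frac{g}{8}$
$S = 7$ ($S = -6 + 13 = 7$)
$j = 189$ ($j = 7 \cdot 27 = 189$)
$\sqrt{-4270707 + \left(- 714 A{\left(J{\left(6 \right)},-24 \right)} + j\right)} = \sqrt{-4270707 - \left(-189 + 714 \left(- \frac{6 + 6}{8}\right)\right)} = \sqrt{-4270707 - \left(-189 + 714 \left(\left(- \frac{1}{8}\right) 12\right)\right)} = \sqrt{-4270707 + \left(\left(-714\right) \left(- \frac{3}{2}\right) + 189\right)} = \sqrt{-4270707 + \left(1071 + 189\right)} = \sqrt{-4270707 + 1260} = \sqrt{-4269447} = 39 i \sqrt{2807}$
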